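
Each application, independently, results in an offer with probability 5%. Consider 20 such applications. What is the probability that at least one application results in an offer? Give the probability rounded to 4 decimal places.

0.6415

P(at least one) = 1 − P(none) = 1 − (1 − 0.05)^20
= 1 − 0.358486 = 0.641514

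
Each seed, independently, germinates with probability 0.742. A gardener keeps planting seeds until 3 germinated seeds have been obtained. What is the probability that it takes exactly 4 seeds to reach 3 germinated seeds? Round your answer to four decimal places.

Y = trial on which the third success occurs; negative binomial, r=3, p=0.742.
P(Y=4) = C(3,2) · p^3 · (1−p)^1
= 3 · 0.40852 · 0.258 = 0.316193

0.3162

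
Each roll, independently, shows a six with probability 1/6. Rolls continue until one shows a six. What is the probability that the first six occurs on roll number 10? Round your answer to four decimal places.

0.0323

Geometric (trials to first success), p = 0.166667.
P(Y = 10) = (1−p)^9 · p = 0.19381 · 0.166667 = 0.032301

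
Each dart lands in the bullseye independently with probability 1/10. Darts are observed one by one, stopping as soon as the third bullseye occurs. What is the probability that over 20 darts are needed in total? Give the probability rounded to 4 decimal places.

0.6769

Needing more than 20 darts ⇔ fewer than 3 successes in the first 20. With X ~ Binomial(20, 0.10), P(Y > 20) = P(X ≤ 2).
  k=0: C(20,0)·0.10^0·0.90^20 = 0.121577
  k=1: C(20,1)·0.10^1·0.90^19 = 0.270170
  k=2: C(20,2)·0.10^2·0.90^18 = 0.285180
P(X ≤ 2) = 0.676927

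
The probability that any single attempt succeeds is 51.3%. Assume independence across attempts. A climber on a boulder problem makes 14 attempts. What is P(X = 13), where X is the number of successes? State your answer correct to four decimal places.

0.0012

X ~ Binomial(n=14, p=0.513).
P(X=13) = C(14,13) · p^13 · (1−p)^1
= 14 · 0.00017042 · 0.487 = 0.001162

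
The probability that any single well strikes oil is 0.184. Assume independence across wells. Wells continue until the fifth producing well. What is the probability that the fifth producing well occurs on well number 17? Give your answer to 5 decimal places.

0.03345

Y = trial on which the fifth success occurs; negative binomial, r=5, p=0.184.
P(Y=17) = C(16,4) · p^5 · (1−p)^12
= 1820 · 0.00021091 · 0.087153 = 0.0334536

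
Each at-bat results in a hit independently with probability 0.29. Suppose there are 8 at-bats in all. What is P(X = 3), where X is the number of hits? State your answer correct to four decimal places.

0.2464

X ~ Binomial(n=8, p=0.29).
P(X=3) = C(8,3) · p^3 · (1−p)^5
= 56 · 0.024389 · 0.18042 = 0.246419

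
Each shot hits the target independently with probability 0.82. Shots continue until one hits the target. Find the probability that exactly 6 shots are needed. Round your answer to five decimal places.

0.00015

Geometric (trials to first success), p = 0.82.
P(Y = 6) = (1−p)^5 · p = 0.00018896 · 0.82 = 0.0001549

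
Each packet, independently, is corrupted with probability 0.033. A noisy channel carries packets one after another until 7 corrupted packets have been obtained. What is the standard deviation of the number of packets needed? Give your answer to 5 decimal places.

Y = total packets until the seventh success; negative binomial with r=7, p=0.033.
SD(Y) = √[r(1−p)/p²] = √(6215.7943067) = 78.8403089

78.84031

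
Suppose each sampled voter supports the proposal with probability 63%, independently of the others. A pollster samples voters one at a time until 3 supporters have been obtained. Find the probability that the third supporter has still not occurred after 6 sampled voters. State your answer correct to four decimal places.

0.1404

Needing more than 6 sampled voters ⇔ fewer than 3 successes in the first 6. With X ~ Binomial(6, 0.63), P(Y > 6) = P(X ≤ 2).
  k=0: C(6,0)·0.63^0·0.37^6 = 0.002566
  k=1: C(6,1)·0.63^1·0.37^5 = 0.026212
  k=2: C(6,2)·0.63^2·0.37^4 = 0.111578
P(X ≤ 2) = 0.140356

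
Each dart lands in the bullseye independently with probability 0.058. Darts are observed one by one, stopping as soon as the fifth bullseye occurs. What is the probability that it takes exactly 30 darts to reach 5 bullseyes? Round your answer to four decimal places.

Y = trial on which the fifth success occurs; negative binomial, r=5, p=0.058.
P(Y=30) = C(29,4) · p^5 · (1−p)^25
= 23751 · 6.5636e-07 · 0.22453 = 0.003500

0.0035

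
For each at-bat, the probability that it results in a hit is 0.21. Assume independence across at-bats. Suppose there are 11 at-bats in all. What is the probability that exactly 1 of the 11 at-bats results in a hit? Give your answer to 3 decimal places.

0.219

X ~ Binomial(n=11, p=0.21).
P(X=1) = C(11,1) · p^1 · (1−p)^10
= 11 · 0.21 · 0.094683 = 0.21872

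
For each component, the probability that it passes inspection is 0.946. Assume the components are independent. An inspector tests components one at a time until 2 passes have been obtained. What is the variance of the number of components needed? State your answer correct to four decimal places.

Y = total components until the second success; negative binomial with r=2, p=0.946.
Var(Y) = r(1−p)/p² = 2·0.054 / 0.946² = 0.120682

0.1207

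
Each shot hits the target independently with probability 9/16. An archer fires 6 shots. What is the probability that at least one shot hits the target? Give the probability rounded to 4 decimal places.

P(at least one) = 1 − P(none) = 1 − (1 − 0.5625)^6
= 1 − 0.007012 = 0.992988

0.9930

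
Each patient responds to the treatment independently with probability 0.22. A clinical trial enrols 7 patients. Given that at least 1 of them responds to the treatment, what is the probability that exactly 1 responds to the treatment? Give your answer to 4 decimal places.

0.4207

X ~ Binomial(7, 0.22). Want P(X=1 | X≥1) = P(X=1) / P(X≥1).
P(X=1) = C(7,1)·0.22^1·0.78^6 = 0.346807
P(X≥1) = 1 − 0.175656 = 0.824344
Ratio = 0.346807 / 0.824344 = 0.420707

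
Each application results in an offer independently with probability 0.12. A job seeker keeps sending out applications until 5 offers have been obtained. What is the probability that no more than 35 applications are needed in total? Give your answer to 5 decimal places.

0.41249

Finishing within 35 applications ⇔ at least 5 successes in the first 35. With X ~ Binomial(35, 0.12), P(Y ≤ 35) = 1 − P(X ≤ 4).
  k=0: C(35,0)·0.12^0·0.88^35 = 0.0113997
  k=1: C(35,1)·0.12^1·0.88^34 = 0.0544077
  k=2: C(35,2)·0.12^2·0.88^33 = 0.1261269
  k=3: C(35,3)·0.12^3·0.88^32 = 0.1891903
  k=4: C(35,4)·0.12^4·0.88^31 = 0.2063894
1 − 0.5875140 = 0.4124860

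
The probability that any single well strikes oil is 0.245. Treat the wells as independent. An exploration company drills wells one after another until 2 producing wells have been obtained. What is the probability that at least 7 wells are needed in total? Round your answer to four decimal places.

0.5458

Needing more than 6 wells ⇔ fewer than 2 successes in the first 6. With X ~ Binomial(6, 0.245), P(Y > 6) = P(X ≤ 1).
  k=0: C(6,0)·0.245^0·0.755^6 = 0.185217
  k=1: C(6,1)·0.245^1·0.755^5 = 0.360622
P(X ≤ 1) = 0.545839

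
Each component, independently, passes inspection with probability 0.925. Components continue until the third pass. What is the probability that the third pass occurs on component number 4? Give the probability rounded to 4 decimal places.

0.1781

Y = trial on which the third success occurs; negative binomial, r=3, p=0.925.
P(Y=4) = C(3,2) · p^3 · (1−p)^1
= 3 · 0.79145 · 0.075 = 0.178077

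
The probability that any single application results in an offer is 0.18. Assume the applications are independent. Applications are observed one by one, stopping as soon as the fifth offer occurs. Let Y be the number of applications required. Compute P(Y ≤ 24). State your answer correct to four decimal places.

0.4393

Finishing within 24 applications ⇔ at least 5 successes in the first 24. With X ~ Binomial(24, 0.18), P(Y ≤ 24) = 1 − P(X ≤ 4).
  k=0: C(24,0)·0.18^0·0.82^24 = 0.008541
  k=1: C(24,1)·0.18^1·0.82^23 = 0.044999
  k=2: C(24,2)·0.18^2·0.82^22 = 0.113595
  k=3: C(24,3)·0.18^3·0.82^21 = 0.182860
  k=4: C(24,4)·0.18^4·0.82^20 = 0.210735
1 − 0.560731 = 0.439269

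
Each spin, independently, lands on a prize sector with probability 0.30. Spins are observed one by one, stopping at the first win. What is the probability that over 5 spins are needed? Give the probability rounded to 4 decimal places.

0.1681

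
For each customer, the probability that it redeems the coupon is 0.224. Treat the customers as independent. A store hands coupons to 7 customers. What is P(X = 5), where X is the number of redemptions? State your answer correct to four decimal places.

0.0071

X ~ Binomial(n=7, p=0.224).
P(X=5) = C(7,5) · p^5 · (1−p)^2
= 21 · 0.00056395 · 0.60218 = 0.007132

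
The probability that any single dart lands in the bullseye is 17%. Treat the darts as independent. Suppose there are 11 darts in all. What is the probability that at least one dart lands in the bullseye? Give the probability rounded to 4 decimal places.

0.8712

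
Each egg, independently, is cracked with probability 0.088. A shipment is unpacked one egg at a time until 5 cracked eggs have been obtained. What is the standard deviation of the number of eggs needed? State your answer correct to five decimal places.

24.26609

Y = total eggs until the fifth success; negative binomial with r=5, p=0.088.
SD(Y) = √[r(1−p)/p²] = √(588.8429752) = 24.2660869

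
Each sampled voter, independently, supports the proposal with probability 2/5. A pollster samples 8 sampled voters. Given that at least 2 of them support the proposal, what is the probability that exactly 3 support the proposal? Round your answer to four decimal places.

0.3119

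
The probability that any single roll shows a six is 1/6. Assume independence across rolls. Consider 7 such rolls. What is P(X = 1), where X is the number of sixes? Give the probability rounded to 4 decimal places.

0.3907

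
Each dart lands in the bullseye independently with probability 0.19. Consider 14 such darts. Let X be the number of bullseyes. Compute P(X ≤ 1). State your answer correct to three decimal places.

0.224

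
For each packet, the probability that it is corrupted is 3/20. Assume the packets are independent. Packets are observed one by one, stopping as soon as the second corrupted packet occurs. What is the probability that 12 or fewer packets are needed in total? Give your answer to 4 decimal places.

Finishing within 12 packets ⇔ at least 2 successes in the first 12. With X ~ Binomial(12, 0.15), P(Y ≤ 12) = 1 − P(X ≤ 1).
  k=0: C(12,0)·0.15^0·0.85^12 = 0.142242
  k=1: C(12,1)·0.15^1·0.85^11 = 0.301218
1 − 0.443460 = 0.556540

0.5565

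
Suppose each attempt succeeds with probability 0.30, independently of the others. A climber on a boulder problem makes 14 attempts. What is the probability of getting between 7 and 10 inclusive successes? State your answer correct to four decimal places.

X ~ Binomial(14, 0.30); P(7 ≤ X ≤ 10) = Σ C(14,k) p^k (1−p)^(14−k) over k:
  k=7: C(14,7)·0.30^7·0.70^7 = 0.061813
  k=8: C(14,8)·0.30^8·0.70^6 = 0.023180
  k=9: C(14,9)·0.30^9·0.70^5 = 0.006623
  k=10: C(14,10)·0.30^10·0.70^4 = 0.001419
Total = 0.093035

0.0930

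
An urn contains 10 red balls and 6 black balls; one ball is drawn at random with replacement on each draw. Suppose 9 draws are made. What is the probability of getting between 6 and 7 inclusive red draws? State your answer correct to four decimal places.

0.4526

X ~ Binomial(9, 0.625); P(6 ≤ X ≤ 7) = Σ C(9,k) p^k (1−p)^(9−k) over k:
  k=6: C(9,6)·0.625^6·0.375^3 = 0.264030
  k=7: C(9,7)·0.625^7·0.375^2 = 0.188593
Total = 0.452623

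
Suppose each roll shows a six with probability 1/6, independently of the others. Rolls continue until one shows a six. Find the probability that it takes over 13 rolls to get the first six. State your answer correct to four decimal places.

Y = number of rolls to the first success; geometric, p = 0.166667.
P(Y > 13) = P(first 13 all fail) = (1−p)^13 = 0.093464

0.0935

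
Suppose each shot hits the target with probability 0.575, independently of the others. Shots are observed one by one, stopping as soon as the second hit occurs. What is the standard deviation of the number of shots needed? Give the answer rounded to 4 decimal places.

Y = total shots until the second success; negative binomial with r=2, p=0.575.
SD(Y) = √[r(1−p)/p²] = √(2.570888) = 1.603399

1.6034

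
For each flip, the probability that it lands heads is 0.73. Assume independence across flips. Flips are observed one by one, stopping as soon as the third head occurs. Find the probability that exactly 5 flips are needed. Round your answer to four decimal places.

0.1702

Y = trial on which the third success occurs; negative binomial, r=3, p=0.73.
P(Y=5) = C(4,2) · p^3 · (1−p)^2
= 6 · 0.38902 · 0.0729 = 0.170156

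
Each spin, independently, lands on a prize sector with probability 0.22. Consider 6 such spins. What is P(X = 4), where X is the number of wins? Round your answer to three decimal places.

0.021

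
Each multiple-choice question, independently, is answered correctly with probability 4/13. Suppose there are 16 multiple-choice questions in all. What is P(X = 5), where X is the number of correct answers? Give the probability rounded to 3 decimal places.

X ~ Binomial(n=16, p=0.307692).
P(X=5) = C(16,5) · p^5 · (1−p)^11
= 4368 · 0.0027579 · 0.01751 = 0.21094

0.211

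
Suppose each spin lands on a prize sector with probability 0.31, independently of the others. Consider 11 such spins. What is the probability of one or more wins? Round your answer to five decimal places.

P(at least one) = 1 − P(none) = 1 − (1 − 0.31)^11
= 1 − 0.0168787 = 0.9831213

0.98312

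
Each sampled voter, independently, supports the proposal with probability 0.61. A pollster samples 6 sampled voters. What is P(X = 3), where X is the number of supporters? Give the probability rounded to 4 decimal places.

X ~ Binomial(n=6, p=0.61).
P(X=3) = C(6,3) · p^3 · (1−p)^3
= 20 · 0.22698 · 0.059319 = 0.269286

0.2693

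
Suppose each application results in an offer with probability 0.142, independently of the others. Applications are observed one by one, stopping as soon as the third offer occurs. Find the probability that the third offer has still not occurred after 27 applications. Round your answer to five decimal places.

Needing more than 27 applications ⇔ fewer than 3 successes in the first 27. With X ~ Binomial(27, 0.142), P(Y > 27) = P(X ≤ 2).
  k=0: C(27,0)·0.142^0·0.858^27 = 0.0160014
  k=1: C(27,1)·0.142^1·0.858^26 = 0.0715026
  k=2: C(27,2)·0.142^2·0.858^25 = 0.1538388
P(X ≤ 2) = 0.2413428

0.24134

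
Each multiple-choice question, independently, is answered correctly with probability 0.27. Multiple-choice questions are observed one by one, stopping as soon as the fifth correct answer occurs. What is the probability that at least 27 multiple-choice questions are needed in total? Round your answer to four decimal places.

Needing more than 26 multiple-choice questions ⇔ fewer than 5 successes in the first 26. With X ~ Binomial(26, 0.27), P(Y > 26) = P(X ≤ 4).
  k=0: C(26,0)·0.27^0·0.73^26 = 0.000280
  k=1: C(26,1)·0.27^1·0.73^25 = 0.002688
  k=2: C(26,2)·0.27^2·0.73^24 = 0.012427
  k=3: C(26,3)·0.27^3·0.73^23 = 0.036770
  k=4: C(26,4)·0.27^4·0.73^22 = 0.078199
P(X ≤ 4) = 0.130363

0.1304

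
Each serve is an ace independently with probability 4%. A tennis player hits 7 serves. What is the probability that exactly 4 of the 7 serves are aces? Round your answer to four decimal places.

X ~ Binomial(n=7, p=0.04).
P(X=4) = C(7,4) · p^4 · (1−p)^3
= 35 · 2.56e-06 · 0.88474 = 0.000079

0.0001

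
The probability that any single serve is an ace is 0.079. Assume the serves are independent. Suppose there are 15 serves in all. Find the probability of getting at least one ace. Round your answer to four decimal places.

0.7090

P(at least one) = 1 − P(none) = 1 − (1 − 0.079)^15
= 1 − 0.291001 = 0.708999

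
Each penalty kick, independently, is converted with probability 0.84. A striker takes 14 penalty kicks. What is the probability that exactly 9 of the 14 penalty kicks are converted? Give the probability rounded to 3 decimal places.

X ~ Binomial(n=14, p=0.84).
P(X=9) = C(14,9) · p^9 · (1−p)^5
= 2002 · 0.20822 · 0.00010486 = 0.04371

0.044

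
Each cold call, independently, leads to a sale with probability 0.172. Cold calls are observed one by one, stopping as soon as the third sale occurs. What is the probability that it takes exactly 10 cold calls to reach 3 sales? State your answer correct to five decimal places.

0.04888

Y = trial on which the third success occurs; negative binomial, r=3, p=0.172.
P(Y=10) = C(9,2) · p^3 · (1−p)^7
= 36 · 0.0050884 · 0.26682 = 0.0488765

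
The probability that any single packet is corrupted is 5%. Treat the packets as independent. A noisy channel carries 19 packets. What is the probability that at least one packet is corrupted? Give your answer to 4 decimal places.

0.6226

P(at least one) = 1 − P(none) = 1 − (1 − 0.05)^19
= 1 − 0.377354 = 0.622646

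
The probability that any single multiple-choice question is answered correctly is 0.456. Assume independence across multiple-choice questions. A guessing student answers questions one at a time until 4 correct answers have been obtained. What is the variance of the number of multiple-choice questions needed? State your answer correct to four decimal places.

10.4648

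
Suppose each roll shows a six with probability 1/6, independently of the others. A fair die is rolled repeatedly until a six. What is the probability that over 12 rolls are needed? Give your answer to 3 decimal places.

Y = number of rolls to the first success; geometric, p = 0.166667.
P(Y > 12) = P(first 12 all fail) = (1−p)^12 = 0.11216

0.112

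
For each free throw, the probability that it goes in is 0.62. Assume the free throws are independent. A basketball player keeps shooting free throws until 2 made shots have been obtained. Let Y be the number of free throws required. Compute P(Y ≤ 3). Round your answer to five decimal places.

0.67654

Finishing within 3 free throws ⇔ at least 2 successes in the first 3. With X ~ Binomial(3, 0.62), P(Y ≤ 3) = 1 − P(X ≤ 1).
  k=0: C(3,0)·0.62^0·0.38^3 = 0.0548720
  k=1: C(3,1)·0.62^1·0.38^2 = 0.2685840
1 − 0.3234560 = 0.6765440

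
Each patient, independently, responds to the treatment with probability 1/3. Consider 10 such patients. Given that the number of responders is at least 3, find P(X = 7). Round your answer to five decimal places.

0.02320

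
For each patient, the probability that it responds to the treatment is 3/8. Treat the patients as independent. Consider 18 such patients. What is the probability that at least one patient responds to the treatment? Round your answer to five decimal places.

P(at least one) = 1 − P(none) = 1 − (1 − 0.375)^18
= 1 − 0.0002118 = 0.9997882

0.99979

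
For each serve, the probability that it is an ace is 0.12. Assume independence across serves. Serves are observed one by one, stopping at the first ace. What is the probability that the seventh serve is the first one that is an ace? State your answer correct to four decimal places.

Geometric (trials to first success), p = 0.12.
P(Y = 7) = (1−p)^6 · p = 0.4644 · 0.12 = 0.055728

0.0557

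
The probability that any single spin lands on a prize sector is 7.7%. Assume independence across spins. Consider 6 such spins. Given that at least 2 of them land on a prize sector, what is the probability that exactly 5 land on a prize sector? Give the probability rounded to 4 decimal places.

X ~ Binomial(6, 0.077). Want P(X=5 | X≥2) = P(X=5) / P(X≥2).
P(X=5) = C(6,5)·0.077^5·0.923^1 = 0.000015
P(X≥2) = 1 − 0.618316 − 0.309493 = 0.072192
Ratio = 0.000015 / 0.072192 = 0.000208

0.0002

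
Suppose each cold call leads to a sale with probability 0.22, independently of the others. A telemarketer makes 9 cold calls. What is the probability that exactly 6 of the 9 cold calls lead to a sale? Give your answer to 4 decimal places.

0.0045

X ~ Binomial(n=9, p=0.22).
P(X=6) = C(9,6) · p^6 · (1−p)^3
= 84 · 0.00011338 · 0.47455 = 0.004520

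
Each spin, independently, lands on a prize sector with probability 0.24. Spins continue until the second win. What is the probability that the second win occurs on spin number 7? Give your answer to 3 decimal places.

0.088

Y = trial on which the second success occurs; negative binomial, r=2, p=0.24.
P(Y=7) = C(6,1) · p^2 · (1−p)^5
= 6 · 0.0576 · 0.25355 = 0.08763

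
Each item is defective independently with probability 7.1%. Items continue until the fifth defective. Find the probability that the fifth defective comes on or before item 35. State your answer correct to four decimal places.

0.0993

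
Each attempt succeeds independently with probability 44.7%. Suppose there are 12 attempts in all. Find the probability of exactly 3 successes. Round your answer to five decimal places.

X ~ Binomial(n=12, p=0.447).
P(X=3) = C(12,3) · p^3 · (1−p)^9
= 220 · 0.089315 · 0.0048364 = 0.0950323

0.09503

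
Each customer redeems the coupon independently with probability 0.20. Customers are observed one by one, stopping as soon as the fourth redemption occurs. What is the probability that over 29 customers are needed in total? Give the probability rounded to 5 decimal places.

0.14038

Needing more than 29 customers ⇔ fewer than 4 successes in the first 29. With X ~ Binomial(29, 0.20), P(Y > 29) = P(X ≤ 3).
  k=0: C(29,0)·0.20^0·0.80^29 = 0.0015474
  k=1: C(29,1)·0.20^1·0.80^28 = 0.0112188
  k=2: C(29,2)·0.20^2·0.80^27 = 0.0392659
  k=3: C(29,3)·0.20^3·0.80^26 = 0.0883483
P(X ≤ 3) = 0.1403805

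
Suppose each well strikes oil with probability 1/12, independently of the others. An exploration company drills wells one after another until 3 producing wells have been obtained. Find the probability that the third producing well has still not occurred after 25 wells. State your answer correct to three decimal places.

Needing more than 25 wells ⇔ fewer than 3 successes in the first 25. With X ~ Binomial(25, 0.083333), P(Y > 25) = P(X ≤ 2).
  k=0: C(25,0)·0.083333^0·0.916667^25 = 0.11358
  k=1: C(25,1)·0.083333^1·0.916667^24 = 0.25813
  k=2: C(25,2)·0.083333^2·0.916667^23 = 0.28159
P(X ≤ 2) = 0.65330

0.653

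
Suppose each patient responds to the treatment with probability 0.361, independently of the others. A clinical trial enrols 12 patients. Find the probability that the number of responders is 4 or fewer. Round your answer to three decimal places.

X ~ Binomial(12, 0.361); P(X ≤ 4) = Σ C(12,k) p^k (1−p)^(12−k) over k:
  k=0: C(12,0)·0.361^0·0.639^12 = 0.00463
  k=1: C(12,1)·0.361^1·0.639^11 = 0.03142
  k=2: C(12,2)·0.361^2·0.639^10 = 0.09763
  k=3: C(12,3)·0.361^3·0.639^9 = 0.18385
  k=4: C(12,4)·0.361^4·0.639^8 = 0.23369
Total = 0.55122

0.551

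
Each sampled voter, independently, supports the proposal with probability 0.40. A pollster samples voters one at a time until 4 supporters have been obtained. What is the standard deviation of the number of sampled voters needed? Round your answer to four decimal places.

3.8730

Y = total sampled voters until the fourth success; negative binomial with r=4, p=0.40.
SD(Y) = √[r(1−p)/p²] = √(15.000000) = 3.872983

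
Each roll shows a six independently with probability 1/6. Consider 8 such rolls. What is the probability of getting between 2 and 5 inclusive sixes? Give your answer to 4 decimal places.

0.3949

X ~ Binomial(8, 0.166667); P(2 ≤ X ≤ 5) = Σ C(8,k) p^k (1−p)^(8−k) over k:
  k=2: C(8,2)·0.166667^2·0.833333^6 = 0.260476
  k=3: C(8,3)·0.166667^3·0.833333^5 = 0.104190
  k=4: C(8,4)·0.166667^4·0.833333^4 = 0.026048
  k=5: C(8,5)·0.166667^5·0.833333^3 = 0.004168
Total = 0.394882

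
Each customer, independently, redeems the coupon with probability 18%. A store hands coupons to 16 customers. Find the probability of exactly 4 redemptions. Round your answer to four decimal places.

0.1766

X ~ Binomial(n=16, p=0.18).
P(X=4) = C(16,4) · p^4 · (1−p)^12
= 1820 · 0.0010498 · 0.09242 = 0.176574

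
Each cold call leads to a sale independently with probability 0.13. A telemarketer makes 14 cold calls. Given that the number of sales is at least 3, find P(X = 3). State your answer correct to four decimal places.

0.6383

X ~ Binomial(14, 0.13). Want P(X=3 | X≥3) = P(X=3) / P(X≥3).
P(X=3) = C(14,3)·0.13^3·0.87^11 = 0.172840
P(X≥3) = 1 − 0.142321 − 0.297729 − 0.289174 = 0.270776
Ratio = 0.172840 / 0.270776 = 0.638313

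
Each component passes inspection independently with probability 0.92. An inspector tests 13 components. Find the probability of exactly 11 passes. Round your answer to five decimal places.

0.19950

X ~ Binomial(n=13, p=0.92).
P(X=11) = C(13,11) · p^11 · (1−p)^2
= 78 · 0.39964 · 0.0064 = 0.1994990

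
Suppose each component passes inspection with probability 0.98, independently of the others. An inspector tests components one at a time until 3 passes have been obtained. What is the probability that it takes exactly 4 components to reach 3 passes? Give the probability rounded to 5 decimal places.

Y = trial on which the third success occurs; negative binomial, r=3, p=0.98.
P(Y=4) = C(3,2) · p^3 · (1−p)^1
= 3 · 0.94119 · 0.02 = 0.0564715

0.05647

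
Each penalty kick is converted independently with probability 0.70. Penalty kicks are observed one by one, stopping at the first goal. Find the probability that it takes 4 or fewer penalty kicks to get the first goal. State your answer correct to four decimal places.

Y = number of penalty kicks to the first success; geometric, p = 0.70.
P(Y ≤ 4) = 1 − (1−p)^4 = 1 − 0.008100 = 0.991900

0.9919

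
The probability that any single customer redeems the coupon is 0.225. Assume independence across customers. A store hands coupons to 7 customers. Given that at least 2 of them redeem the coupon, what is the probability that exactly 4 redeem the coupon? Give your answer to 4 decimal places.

0.0851

X ~ Binomial(7, 0.225). Want P(X=4 | X≥2) = P(X=4) / P(X≥2).
P(X=4) = C(7,4)·0.225^4·0.775^3 = 0.041754
P(X≥2) = 1 − 0.167924 − 0.341264 = 0.490812
Ratio = 0.041754 / 0.490812 = 0.085072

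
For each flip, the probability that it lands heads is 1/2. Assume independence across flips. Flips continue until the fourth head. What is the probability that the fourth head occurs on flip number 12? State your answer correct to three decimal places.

0.040

Y = trial on which the fourth success occurs; negative binomial, r=4, p=0.50.
P(Y=12) = C(11,3) · p^4 · (1−p)^8
= 165 · 0.0625 · 0.0039062 = 0.04028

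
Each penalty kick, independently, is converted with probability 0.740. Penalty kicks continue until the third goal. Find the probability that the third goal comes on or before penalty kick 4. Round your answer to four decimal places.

Finishing within 4 penalty kicks ⇔ at least 3 successes in the first 4. With X ~ Binomial(4, 0.74), P(Y ≤ 4) = 1 − P(X ≤ 2).
  k=0: C(4,0)·0.74^0·0.26^4 = 0.004570
  k=1: C(4,1)·0.74^1·0.26^3 = 0.052025
  k=2: C(4,2)·0.74^2·0.26^2 = 0.222107
1 − 0.278701 = 0.721299

0.7213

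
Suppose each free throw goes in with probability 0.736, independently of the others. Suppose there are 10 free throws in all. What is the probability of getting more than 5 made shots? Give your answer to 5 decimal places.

X ~ Binomial(10, 0.736); P(X ≥ 6) = Σ C(10,k) p^k (1−p)^(10−k) over k:
  k=6: C(10,6)·0.736^6·0.264^4 = 0.1621444
  k=7: C(10,7)·0.736^7·0.264^3 = 0.2583079
  k=8: C(10,8)·0.736^8·0.264^2 = 0.2700492
  k=9: C(10,9)·0.736^9·0.264^1 = 0.1673032
  k=10: C(10,10)·0.736^10·0.264^0 = 0.0466421
Total = 0.9044468

0.90445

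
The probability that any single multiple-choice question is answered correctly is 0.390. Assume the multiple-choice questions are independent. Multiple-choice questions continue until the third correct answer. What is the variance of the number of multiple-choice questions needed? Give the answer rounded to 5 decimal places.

12.03156

Y = total multiple-choice questions until the third success; negative binomial with r=3, p=0.39.
Var(Y) = r(1−p)/p² = 3·0.61 / 0.39² = 12.0315582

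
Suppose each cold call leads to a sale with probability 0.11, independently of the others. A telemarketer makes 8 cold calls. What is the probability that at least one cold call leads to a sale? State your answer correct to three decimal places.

P(at least one) = 1 − P(none) = 1 − (1 − 0.11)^8
= 1 − 0.39366 = 0.60634

0.606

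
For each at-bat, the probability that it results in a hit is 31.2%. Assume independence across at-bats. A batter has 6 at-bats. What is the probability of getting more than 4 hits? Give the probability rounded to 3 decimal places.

X ~ Binomial(6, 0.312); P(X ≥ 5) = Σ C(6,k) p^k (1−p)^(6−k) over k:
  k=5: C(6,5)·0.312^5·0.688^1 = 0.01220
  k=6: C(6,6)·0.312^6·0.688^0 = 0.00092
Total = 0.01313

0.013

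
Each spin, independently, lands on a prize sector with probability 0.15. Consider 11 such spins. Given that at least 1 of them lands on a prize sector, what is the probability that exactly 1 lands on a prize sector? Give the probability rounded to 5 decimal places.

X ~ Binomial(11, 0.15). Want P(X=1 | X≥1) = P(X=1) / P(X≥1).
P(X=1) = C(11,1)·0.15^1·0.85^10 = 0.3248428
P(X≥1) = 1 − 0.1673432 = 0.8326568
Ratio = 0.3248428 / 0.8326568 = 0.3901281

0.39013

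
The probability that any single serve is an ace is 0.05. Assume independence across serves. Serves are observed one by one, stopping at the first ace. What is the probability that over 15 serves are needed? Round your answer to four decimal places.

Y = number of serves to the first success; geometric, p = 0.05.
P(Y > 15) = P(first 15 all fail) = (1−p)^15 = 0.463291

0.4633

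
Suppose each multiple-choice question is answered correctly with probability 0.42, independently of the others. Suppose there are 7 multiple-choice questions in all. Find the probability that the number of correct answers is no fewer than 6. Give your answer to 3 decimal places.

X ~ Binomial(7, 0.42); P(X ≥ 6) = Σ C(7,k) p^k (1−p)^(7−k) over k:
  k=6: C(7,6)·0.42^6·0.58^1 = 0.02229
  k=7: C(7,7)·0.42^7·0.58^0 = 0.00231
Total = 0.02459

0.025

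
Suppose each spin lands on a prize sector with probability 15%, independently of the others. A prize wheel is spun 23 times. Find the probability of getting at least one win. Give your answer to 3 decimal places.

P(at least one) = 1 − P(none) = 1 − (1 − 0.15)^23
= 1 − 0.02380 = 0.97620

0.976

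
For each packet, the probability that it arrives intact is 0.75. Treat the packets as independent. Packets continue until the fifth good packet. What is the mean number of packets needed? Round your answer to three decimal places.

6.667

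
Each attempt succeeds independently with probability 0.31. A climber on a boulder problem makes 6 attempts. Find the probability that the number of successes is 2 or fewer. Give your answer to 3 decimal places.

X ~ Binomial(6, 0.31); P(X ≤ 2) = Σ C(6,k) p^k (1−p)^(6−k) over k:
  k=0: C(6,0)·0.31^0·0.69^6 = 0.10792
  k=1: C(6,1)·0.31^1·0.69^5 = 0.29091
  k=2: C(6,2)·0.31^2·0.69^4 = 0.32675
Total = 0.72557

0.726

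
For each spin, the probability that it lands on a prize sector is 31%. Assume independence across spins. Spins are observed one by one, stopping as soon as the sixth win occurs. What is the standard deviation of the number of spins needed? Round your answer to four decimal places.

Y = total spins until the sixth success; negative binomial with r=6, p=0.31.
SD(Y) = √[r(1−p)/p²] = √(43.080125) = 6.563545

6.5635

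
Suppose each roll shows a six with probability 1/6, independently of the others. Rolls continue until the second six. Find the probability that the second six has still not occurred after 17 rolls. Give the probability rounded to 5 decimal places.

0.19832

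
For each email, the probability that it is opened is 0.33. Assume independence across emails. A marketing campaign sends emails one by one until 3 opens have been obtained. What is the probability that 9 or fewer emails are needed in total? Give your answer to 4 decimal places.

0.6146

Finishing within 9 emails ⇔ at least 3 successes in the first 9. With X ~ Binomial(9, 0.33), P(Y ≤ 9) = 1 − P(X ≤ 2).
  k=0: C(9,0)·0.33^0·0.67^9 = 0.027207
  k=1: C(9,1)·0.33^1·0.67^8 = 0.120602
  k=2: C(9,2)·0.33^2·0.67^7 = 0.237604
1 − 0.385413 = 0.614587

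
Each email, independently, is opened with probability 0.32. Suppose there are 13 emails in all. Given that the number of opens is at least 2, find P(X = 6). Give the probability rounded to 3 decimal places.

X ~ Binomial(13, 0.32). Want P(X=6 | X≥2) = P(X=6) / P(X≥2).
P(X=6) = C(13,6)·0.32^6·0.68^7 = 0.12387
P(X≥2) = 1 − 0.00665 − 0.04066 = 0.95269
Ratio = 0.12387 / 0.95269 = 0.13003

0.130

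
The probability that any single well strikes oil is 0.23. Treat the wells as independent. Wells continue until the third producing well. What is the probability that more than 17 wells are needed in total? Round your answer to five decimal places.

0.21414

Needing more than 17 wells ⇔ fewer than 3 successes in the first 17. With X ~ Binomial(17, 0.23), P(Y > 17) = P(X ≤ 2).
  k=0: C(17,0)·0.23^0·0.77^17 = 0.0117582
  k=1: C(17,1)·0.23^1·0.77^16 = 0.0597074
  k=2: C(17,2)·0.23^2·0.77^15 = 0.1426775
P(X ≤ 2) = 0.2141432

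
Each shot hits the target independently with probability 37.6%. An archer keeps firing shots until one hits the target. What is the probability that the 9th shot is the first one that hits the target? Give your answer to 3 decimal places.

0.009

Geometric (trials to first success), p = 0.376.
P(Y = 9) = (1−p)^8 · p = 0.022987 · 0.376 = 0.00864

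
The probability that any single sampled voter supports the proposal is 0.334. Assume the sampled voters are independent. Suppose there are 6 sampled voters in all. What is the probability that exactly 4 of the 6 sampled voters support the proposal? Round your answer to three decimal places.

0.083

X ~ Binomial(n=6, p=0.334).
P(X=4) = C(6,4) · p^4 · (1−p)^2
= 15 · 0.012445 · 0.44356 = 0.08280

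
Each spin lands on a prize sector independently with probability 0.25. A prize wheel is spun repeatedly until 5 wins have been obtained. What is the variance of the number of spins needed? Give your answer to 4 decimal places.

60.0000

Y = total spins until the fifth success; negative binomial with r=5, p=0.25.
Var(Y) = r(1−p)/p² = 5·0.75 / 0.25² = 60.000000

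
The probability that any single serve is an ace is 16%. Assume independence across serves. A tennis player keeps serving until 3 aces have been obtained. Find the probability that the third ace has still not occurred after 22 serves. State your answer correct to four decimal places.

Needing more than 22 serves ⇔ fewer than 3 successes in the first 22. With X ~ Binomial(22, 0.16), P(Y > 22) = P(X ≤ 2).
  k=0: C(22,0)·0.16^0·0.84^22 = 0.021585
  k=1: C(22,1)·0.16^1·0.84^21 = 0.090450
  k=2: C(22,2)·0.16^2·0.84^20 = 0.180900
P(X ≤ 2) = 0.292934

0.2929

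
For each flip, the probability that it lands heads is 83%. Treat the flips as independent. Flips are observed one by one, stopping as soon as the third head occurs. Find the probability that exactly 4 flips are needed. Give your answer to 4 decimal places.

0.2916

Y = trial on which the third success occurs; negative binomial, r=3, p=0.83.
P(Y=4) = C(3,2) · p^3 · (1−p)^1
= 3 · 0.57179 · 0.17 = 0.291611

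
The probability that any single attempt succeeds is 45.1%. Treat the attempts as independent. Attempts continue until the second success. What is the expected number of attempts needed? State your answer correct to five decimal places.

4.43459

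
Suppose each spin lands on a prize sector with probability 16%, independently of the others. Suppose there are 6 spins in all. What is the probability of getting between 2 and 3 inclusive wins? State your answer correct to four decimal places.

X ~ Binomial(6, 0.16); P(2 ≤ X ≤ 3) = Σ C(6,k) p^k (1−p)^(6−k) over k:
  k=2: C(6,2)·0.16^2·0.84^4 = 0.191183
  k=3: C(6,3)·0.16^3·0.84^3 = 0.048554
Total = 0.239737

0.2397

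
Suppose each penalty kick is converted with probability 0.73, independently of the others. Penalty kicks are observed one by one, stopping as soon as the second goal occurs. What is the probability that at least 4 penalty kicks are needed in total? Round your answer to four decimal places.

Needing more than 3 penalty kicks ⇔ fewer than 2 successes in the first 3. With X ~ Binomial(3, 0.73), P(Y > 3) = P(X ≤ 1).
  k=0: C(3,0)·0.73^0·0.27^3 = 0.019683
  k=1: C(3,1)·0.73^1·0.27^2 = 0.159651
P(X ≤ 1) = 0.179334

0.1793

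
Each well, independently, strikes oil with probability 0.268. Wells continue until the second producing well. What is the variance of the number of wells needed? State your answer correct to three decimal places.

20.383

Y = total wells until the second success; negative binomial with r=2, p=0.268.
Var(Y) = r(1−p)/p² = 2·0.732 / 0.268² = 20.38316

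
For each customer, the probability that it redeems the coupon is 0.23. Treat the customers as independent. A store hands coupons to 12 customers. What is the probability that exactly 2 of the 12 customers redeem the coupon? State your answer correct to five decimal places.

X ~ Binomial(n=12, p=0.23).
P(X=2) = C(12,2) · p^2 · (1−p)^10
= 66 · 0.0529 · 0.073267 = 0.2558037

0.25580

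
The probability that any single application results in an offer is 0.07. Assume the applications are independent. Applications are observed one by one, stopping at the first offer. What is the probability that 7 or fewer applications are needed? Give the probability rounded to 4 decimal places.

Y = number of applications to the first success; geometric, p = 0.07.
P(Y ≤ 7) = 1 − (1−p)^7 = 1 − 0.601701 = 0.398299

0.3983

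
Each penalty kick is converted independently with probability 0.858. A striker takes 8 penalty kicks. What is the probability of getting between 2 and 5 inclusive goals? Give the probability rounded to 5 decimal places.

0.09219

X ~ Binomial(8, 0.858); P(2 ≤ X ≤ 5) = Σ C(8,k) p^k (1−p)^(8−k) over k:
  k=2: C(8,2)·0.858^2·0.142^6 = 0.0001690
  k=3: C(8,3)·0.858^3·0.142^5 = 0.0020422
  k=4: C(8,4)·0.858^4·0.142^4 = 0.0154241
  k=5: C(8,5)·0.858^5·0.142^3 = 0.0745572
Total = 0.0921925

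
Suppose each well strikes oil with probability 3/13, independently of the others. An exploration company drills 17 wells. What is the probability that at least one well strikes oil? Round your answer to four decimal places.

0.9884

P(at least one) = 1 − P(none) = 1 − (1 − 0.230769)^17
= 1 − 0.011560 = 0.988440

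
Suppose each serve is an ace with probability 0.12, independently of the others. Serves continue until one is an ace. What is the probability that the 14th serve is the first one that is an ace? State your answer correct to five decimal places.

0.02277

Geometric (trials to first success), p = 0.12.
P(Y = 14) = (1−p)^13 · p = 0.18979 · 0.12 = 0.0227749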